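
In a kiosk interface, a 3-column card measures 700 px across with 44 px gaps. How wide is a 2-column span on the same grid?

Subtracting 2 gaps of 44 leaves 612 for 3 columns, so c = 204 px.
2 columns plus 1 gap: 408 + 44 = 452 px.

452 px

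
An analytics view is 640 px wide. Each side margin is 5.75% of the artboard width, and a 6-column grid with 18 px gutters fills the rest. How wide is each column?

79.4 px

Each margin = 5.75% of 640 = 36.8 px; content = 640 − 2·36.8 = 566.4 px.
6 columns + 5 gutters: 6c + 5·18 = 566.4.
6c = 566.4 − 90 = 476.4, so c = 79.4 px.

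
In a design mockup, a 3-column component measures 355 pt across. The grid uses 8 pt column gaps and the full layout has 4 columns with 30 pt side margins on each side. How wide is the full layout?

Subtracting 2 column gaps of 8 leaves 339 for 3 columns, so c = 113 pt.
Layout = 2·30 + 4·113 + 3·8 = 60 + 452 + 24 = 536 pt.

536 pt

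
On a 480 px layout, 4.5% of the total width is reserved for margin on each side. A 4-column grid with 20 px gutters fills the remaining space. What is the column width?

94.2 px

Margins: 4.5% × 480 = 21.6 px each, so content = 480 − 43.2 = 436.8 px.
Subtracting 3 gutters of 20 leaves 376.8 for 4 columns, so c = 94.2 px.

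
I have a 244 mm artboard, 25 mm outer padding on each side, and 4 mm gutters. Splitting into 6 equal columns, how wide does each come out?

Subtract both margins: 244 − 2·25 = 194 mm.
Subtracting 5 gutters of 4 leaves 174 for 6 columns, so c = 29 mm.

29 mm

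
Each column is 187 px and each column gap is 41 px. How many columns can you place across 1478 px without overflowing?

k columns need k·187 + (k−1)·41 = k·228 − 41.
k·228 − 41 ≤ 1478 → k ≤ 1519 / 228 ≈ 6.66, so k = 6.

6 columns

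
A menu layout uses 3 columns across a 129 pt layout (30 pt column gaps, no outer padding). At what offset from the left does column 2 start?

3 columns + 2 column gaps: 3c + 2·30 = 129.
3c = 129 − 60 = 69, so c = 23 pt.
No margin, so column 2 starts at 1·(column + gutter) = 1·53 = 53 pt.

53 pt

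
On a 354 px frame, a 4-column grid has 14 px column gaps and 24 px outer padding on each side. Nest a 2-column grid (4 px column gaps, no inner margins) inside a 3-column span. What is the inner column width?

111 px

Inside the margins: 354 − 48 = 306 px.
4 columns + 3 column gaps: 4c + 3·14 = 306.
4c = 306 − 42 = 264, so c = 66 px.
3-column span = 3·66 + 2·14 = 226 px.
2 columns + 1 column gap: 2d + 1·4 = 226.
2d = 226 − 4 = 222, so d = 111 px.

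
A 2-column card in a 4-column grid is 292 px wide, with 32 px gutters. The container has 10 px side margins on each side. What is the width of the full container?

636 px

Subtracting 1 gutter of 32 leaves 260 for 2 columns, so c = 130 px.
Total width: 2·10 + 4·130 + 3·32 = 636 px.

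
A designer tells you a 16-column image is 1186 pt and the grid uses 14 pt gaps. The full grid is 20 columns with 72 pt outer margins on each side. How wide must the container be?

1630 pt

1186 − 15·14 = 976; ÷16 gives c = 61 pt.
Total width: 2·72 + 20·61 + 19·14 = 1630 pt.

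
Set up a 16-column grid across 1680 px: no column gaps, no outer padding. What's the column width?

105 px

1680 / 16 = 105 px per column.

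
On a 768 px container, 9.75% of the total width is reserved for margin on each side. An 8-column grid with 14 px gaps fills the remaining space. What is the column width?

Margins: 9.75% × 768 = 74.88 px each, so content = 768 − 149.76 = 618.24 px.
8c + 7·14 = 618.24 → 8c = 520.24 → c = 65.03 px.

65.03 px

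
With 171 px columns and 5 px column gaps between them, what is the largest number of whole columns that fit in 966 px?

5 columns

5 columns: 5·171 + 4·5 = 875 px ≤ 966.
6 columns: 1051 px > 966. So 5.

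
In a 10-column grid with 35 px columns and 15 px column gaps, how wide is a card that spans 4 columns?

Span of 4: 4·35 + 3·15 = 140 + 45 = 185 px.

185 px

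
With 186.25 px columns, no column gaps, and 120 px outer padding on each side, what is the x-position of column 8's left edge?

Each column+gutter stride is 186.25 px; 7 of them past the 120 px margin is 120 + 1303.75 = 1423.75 px.

1423.75 px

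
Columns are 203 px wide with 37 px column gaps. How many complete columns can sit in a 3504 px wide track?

k columns need k·203 + (k−1)·37 = k·240 − 37.
k·240 − 37 ≤ 3504 → k ≤ 3541 / 240 ≈ 14.75, so k = 14.

14 columns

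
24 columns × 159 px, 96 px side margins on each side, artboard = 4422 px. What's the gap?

18 px

Take off 192 px of margins, leaving 4230 px.
Columns use 3816 px, leaving 414 px across 23 gaps = 18 px each.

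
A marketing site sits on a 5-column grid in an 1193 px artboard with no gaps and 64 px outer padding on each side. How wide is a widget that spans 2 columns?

Subtract both margins: 1193 − 2·64 = 1065 px.
1065 / 5 = 213 px per column.
2-column span = 2·213 = 426 px.

426 px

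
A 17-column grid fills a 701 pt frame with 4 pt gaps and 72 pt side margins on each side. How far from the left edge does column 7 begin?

Subtract both margins: 701 − 2·72 = 557 pt.
557 − 16·4 = 493; ÷17 gives c = 29 pt.
Each column+gutter stride is 33 pt; 6 of them past the 72 pt margin is 72 + 198 = 270 pt.

270 pt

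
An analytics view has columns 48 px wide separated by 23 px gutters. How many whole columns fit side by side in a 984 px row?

14 columns

14 columns: 14·48 + 13·23 = 971 px ≤ 984.
15 columns: 1042 px > 984. So 14.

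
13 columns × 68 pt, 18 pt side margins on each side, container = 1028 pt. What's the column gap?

Content width = 1028 − 2·18 = 992 pt.
Columns use 884 pt, leaving 108 pt across 12 column gaps = 9 pt each.

9 pt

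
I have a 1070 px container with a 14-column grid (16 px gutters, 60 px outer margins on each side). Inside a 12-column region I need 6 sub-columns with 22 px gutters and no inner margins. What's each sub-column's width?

117 px

Outer content = 1070 − 2·60 = 950 px.
14c + 13·16 = 950 → 14c = 742 → c = 53 px.
12 columns plus 11 gutters: 636 + 176 = 812 px.
Subtracting 5 gutters of 22 leaves 702 for 6 columns, so d = 117 px.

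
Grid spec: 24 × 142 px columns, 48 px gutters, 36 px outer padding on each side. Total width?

4584 px

Container = 2·36 + 24·142 + 23·48 = 72 + 3408 + 1104 = 4584 px.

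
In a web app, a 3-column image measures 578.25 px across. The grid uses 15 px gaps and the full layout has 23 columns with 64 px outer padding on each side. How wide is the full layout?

4661.25 px

3c + 2·15 = 578.25 → 3c = 548.25 → c = 182.75 px.
Adding margins, columns and gutters: 128 + 4203.25 + 330 = 4661.25 px.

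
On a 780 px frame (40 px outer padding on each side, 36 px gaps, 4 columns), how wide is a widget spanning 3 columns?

Subtract both margins: 780 − 2·40 = 700 px.
700 − 3·36 = 592; ÷4 gives c = 148 px.
Span of 3: 3·148 + 2·36 = 444 + 72 = 516 px.

516 px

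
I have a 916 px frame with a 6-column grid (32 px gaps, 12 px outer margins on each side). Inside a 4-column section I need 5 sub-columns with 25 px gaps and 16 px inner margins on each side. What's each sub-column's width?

Outer content = 916 − 2·12 = 892 px.
Subtracting 5 gaps of 32 leaves 732 for 6 columns, so c = 122 px.
4-column span = 4·122 + 3·32 = 584 px.
Inner content = 584 − 2·16 = 552 px.
552 − 4·25 = 452; ÷5 gives d = 90.4 px.

90.4 px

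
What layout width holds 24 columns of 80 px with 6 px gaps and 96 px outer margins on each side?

2250 px

Total width: 2·96 + 24·80 + 23·6 = 2250 px.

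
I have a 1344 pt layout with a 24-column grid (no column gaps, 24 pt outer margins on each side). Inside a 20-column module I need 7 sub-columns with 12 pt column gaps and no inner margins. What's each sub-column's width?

144 pt

Inside the margins: 1344 − 48 = 1296 pt.
24c = 1296 → c = 54 pt.
With no column gaps, 20 columns span 20·54 = 1080 pt.
1080 − 6·12 = 1008; ÷7 gives d = 144 pt.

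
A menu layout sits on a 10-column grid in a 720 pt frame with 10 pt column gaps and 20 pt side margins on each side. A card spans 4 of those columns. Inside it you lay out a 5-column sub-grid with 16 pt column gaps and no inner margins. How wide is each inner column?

40.4 pt

Subtract both margins: 720 − 2·20 = 680 pt.
10 columns + 9 column gaps: 10c + 9·10 = 680.
10c = 680 − 90 = 590, so c = 59 pt.
4-column span = 4·59 + 3·10 = 266 pt.
Subtracting 4 column gaps of 16 leaves 202 for 5 columns, so d = 40.4 pt.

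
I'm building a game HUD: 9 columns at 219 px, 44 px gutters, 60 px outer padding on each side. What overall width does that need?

2443 px

Total width: 2·60 + 9·219 + 8·44 = 2443 px.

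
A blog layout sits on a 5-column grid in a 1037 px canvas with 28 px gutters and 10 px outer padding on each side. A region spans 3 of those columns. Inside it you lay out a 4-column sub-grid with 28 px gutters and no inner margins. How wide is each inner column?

128.75 px

Take off 20 px of margins, leaving 1017 px.
5c + 4·28 = 1017 → 5c = 905 → c = 181 px.
3 columns plus 2 gutters: 543 + 56 = 599 px.
Subtracting 3 gutters of 28 leaves 515 for 4 columns, so d = 128.75 px.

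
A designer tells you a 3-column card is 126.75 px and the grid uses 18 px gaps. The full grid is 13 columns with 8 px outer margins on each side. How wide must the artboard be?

126.75 − 2·18 = 90.75; ÷3 gives c = 30.25 px.
Adding margins, columns and gutters: 16 + 393.25 + 216 = 625.25 px.

625.25 px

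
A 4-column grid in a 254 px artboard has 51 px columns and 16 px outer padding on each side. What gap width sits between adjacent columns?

Content width = 254 − 2·16 = 222 px.
Columns use 204 px, leaving 18 px across 3 gaps = 6 px each.

6 px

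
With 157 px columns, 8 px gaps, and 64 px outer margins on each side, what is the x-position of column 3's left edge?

394 px

Each column+gutter stride is 165 px; 2 of them past the 64 px margin is 64 + 330 = 394 px.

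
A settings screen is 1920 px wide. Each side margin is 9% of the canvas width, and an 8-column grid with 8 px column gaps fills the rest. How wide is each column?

Margins: 9% × 1920 = 172.8 px each, so content = 1920 − 345.6 = 1574.4 px.
1574.4 − 7·8 = 1518.4; ÷8 gives c = 189.8 px.

189.8 px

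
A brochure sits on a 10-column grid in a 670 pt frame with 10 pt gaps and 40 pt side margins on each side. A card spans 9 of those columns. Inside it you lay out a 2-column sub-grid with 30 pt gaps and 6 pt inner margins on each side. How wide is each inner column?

244 pt

Outer content = 670 − 2·40 = 590 pt.
10c + 9·10 = 590 → 10c = 500 → c = 50 pt.
Span of 9: 9·50 + 8·10 = 450 + 80 = 530 pt.
Inner content = 530 − 2·6 = 518 pt.
518 − 1·30 = 488; ÷2 gives d = 244 pt.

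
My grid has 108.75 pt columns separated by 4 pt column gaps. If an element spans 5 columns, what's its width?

5-column span = 5·108.75 + 4·4 = 559.75 pt.

559.75 pt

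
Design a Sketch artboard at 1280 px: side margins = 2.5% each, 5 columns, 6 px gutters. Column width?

238.4 px

Margins: 2.5% × 1280 = 32 px each, so content = 1280 − 64 = 1216 px.
1216 − 4·6 = 1192; ÷5 gives c = 238.4 px.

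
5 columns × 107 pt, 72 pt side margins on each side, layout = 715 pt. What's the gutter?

Take off 144 pt of margins, leaving 571 pt.
5 columns take 5·107 = 535 pt; remaining 36 splits into 4 gutters.
g = 36 / 4 = 9 pt.

9 pt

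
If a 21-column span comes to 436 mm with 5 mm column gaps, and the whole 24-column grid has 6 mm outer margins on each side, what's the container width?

21 columns + 20 column gaps: 21c + 20·5 = 436.
21c = 436 − 100 = 336, so c = 16 mm.
Adding margins, columns and gutters: 12 + 384 + 115 = 511 mm.

511 mm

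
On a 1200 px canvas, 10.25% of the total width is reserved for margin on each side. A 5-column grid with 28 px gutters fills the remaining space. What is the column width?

1200 × (1 − 2·10.25%) = 1200 × 79.5% = 954 px for the columns.
Subtracting 4 gutters of 28 leaves 842 for 5 columns, so c = 168.4 px.

168.4 px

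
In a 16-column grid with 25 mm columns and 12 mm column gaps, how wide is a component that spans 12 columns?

432 mm

Span of 12: 12·25 + 11·12 = 300 + 132 = 432 mm.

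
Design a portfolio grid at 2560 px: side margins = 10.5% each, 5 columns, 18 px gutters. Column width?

390.08 px

2560 × (1 − 2·10.5%) = 2560 × 79% = 2022.4 px for the columns.
5 columns + 4 gutters: 5c + 4·18 = 2022.4.
5c = 2022.4 − 72 = 1950.4, so c = 390.08 px.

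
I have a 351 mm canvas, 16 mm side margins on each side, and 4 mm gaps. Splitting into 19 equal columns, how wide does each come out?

13 mm

Inside the margins: 351 − 32 = 319 mm.
319 − 18·4 = 247; ÷19 gives c = 13 mm.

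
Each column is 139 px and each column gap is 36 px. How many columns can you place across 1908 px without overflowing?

11 columns: 11·139 + 10·36 = 1889 px ≤ 1908.
12 columns: 2064 px > 1908. So 11.

11 columns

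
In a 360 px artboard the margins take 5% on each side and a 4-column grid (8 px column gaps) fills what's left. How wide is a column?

360 × (1 − 2·5%) = 360 × 90% = 324 px for the columns.
4 columns + 3 column gaps: 4c + 3·8 = 324.
4c = 324 − 24 = 300, so c = 75 px.

75 px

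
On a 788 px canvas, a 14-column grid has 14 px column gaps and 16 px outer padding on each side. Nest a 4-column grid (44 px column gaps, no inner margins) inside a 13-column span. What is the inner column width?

142.25 px

Take off 32 px of margins, leaving 756 px.
756 − 13·14 = 574; ÷14 gives c = 41 px.
Span of 13: 13·41 + 12·14 = 533 + 168 = 701 px.
4d + 3·44 = 701 → 4d = 569 → d = 142.25 px.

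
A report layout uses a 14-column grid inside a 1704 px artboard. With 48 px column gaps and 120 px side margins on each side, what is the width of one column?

60 px

Subtract both margins: 1704 − 2·120 = 1464 px.
14c + 13·48 = 1464 → 14c = 840 → c = 60 px.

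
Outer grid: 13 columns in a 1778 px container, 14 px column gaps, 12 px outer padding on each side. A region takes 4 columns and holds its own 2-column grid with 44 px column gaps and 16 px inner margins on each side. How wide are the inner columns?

227 px

Take off 24 px of margins, leaving 1754 px.
Subtracting 12 column gaps of 14 leaves 1586 for 13 columns, so c = 122 px.
4 columns plus 3 column gaps: 488 + 42 = 530 px.
Inner content = 530 − 2·16 = 498 px.
2 columns + 1 column gap: 2d + 1·44 = 498.
2d = 498 − 44 = 454, so d = 227 px.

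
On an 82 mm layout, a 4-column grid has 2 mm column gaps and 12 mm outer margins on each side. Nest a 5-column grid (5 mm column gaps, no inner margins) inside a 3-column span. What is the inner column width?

Take off 24 mm of margins, leaving 58 mm.
Subtracting 3 column gaps of 2 leaves 52 for 4 columns, so c = 13 mm.
Span of 3: 3·13 + 2·2 = 39 + 4 = 43 mm.
5 columns + 4 column gaps: 5d + 4·5 = 43.
5d = 43 − 20 = 23, so d = 4.6 mm.

4.6 mm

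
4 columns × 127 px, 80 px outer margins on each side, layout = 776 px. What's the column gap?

Take off 160 px of margins, leaving 616 px.
Columns use 508 px, leaving 108 px across 3 column gaps = 36 px each.

36 px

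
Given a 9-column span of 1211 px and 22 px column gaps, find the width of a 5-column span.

9 columns + 8 column gaps: 9c + 8·22 = 1211.
9c = 1211 − 176 = 1035, so c = 115 px.
5-column span = 5·115 + 4·22 = 663 px.

663 px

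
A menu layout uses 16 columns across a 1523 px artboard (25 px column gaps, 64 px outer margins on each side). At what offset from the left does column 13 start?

1129 px

Inside the margins: 1523 − 128 = 1395 px.
16c + 15·25 = 1395 → 16c = 1020 → c = 63.75 px.
Each column+gutter stride is 88.75 px; 12 of them past the 64 px margin is 64 + 1065 = 1129 px.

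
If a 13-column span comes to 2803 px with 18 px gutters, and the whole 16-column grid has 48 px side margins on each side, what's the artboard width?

3550 px

2803 − 12·18 = 2587; ÷13 gives c = 199 px.
Total width: 2·48 + 16·199 + 15·18 = 3550 px.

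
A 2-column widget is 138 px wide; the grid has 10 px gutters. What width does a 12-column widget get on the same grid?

2 columns + 1 gutter: 2c + 1·10 = 138.
2c = 138 − 10 = 128, so c = 64 px.
Span of 12: 12·64 + 11·10 = 768 + 110 = 878 px.

878 px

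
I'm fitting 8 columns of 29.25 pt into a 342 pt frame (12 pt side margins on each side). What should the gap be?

12 pt

Content width = 342 − 2·12 = 318 pt.
8·29.25 + 7g = 318 → 7g = 84 → g = 12 pt.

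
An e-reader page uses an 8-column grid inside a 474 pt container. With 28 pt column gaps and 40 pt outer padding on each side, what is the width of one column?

24.75 pt

Subtract both margins: 474 − 2·40 = 394 pt.
Subtracting 7 column gaps of 28 leaves 198 for 8 columns, so c = 24.75 pt.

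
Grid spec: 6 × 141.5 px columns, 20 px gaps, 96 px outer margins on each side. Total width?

1141 px

Frame = 2·96 + 6·141.5 + 5·20 = 192 + 849 + 100 = 1141 px.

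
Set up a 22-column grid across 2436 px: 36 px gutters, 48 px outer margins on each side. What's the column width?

72 px

Inside the margins: 2436 − 96 = 2340 px.
Subtracting 21 gutters of 36 leaves 1584 for 22 columns, so c = 72 px.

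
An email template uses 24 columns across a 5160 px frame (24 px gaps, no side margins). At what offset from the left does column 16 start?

Subtracting 23 gaps of 24 leaves 4608 for 24 columns, so c = 192 px.
No margin, so column 16 starts at 15·(column + gutter) = 15·216 = 3240 px.

3240 px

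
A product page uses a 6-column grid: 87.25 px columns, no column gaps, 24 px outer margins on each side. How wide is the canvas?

Summing: 48 + 523.5 = 571.5 px.

571.5 px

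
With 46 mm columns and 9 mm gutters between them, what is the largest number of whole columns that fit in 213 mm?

4 columns

Each extra column adds 46 + 9 = 55 mm.
(213 + 9) / 55 = 4.04, so 4 columns fit.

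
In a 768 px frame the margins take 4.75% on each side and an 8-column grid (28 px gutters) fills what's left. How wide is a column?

62.38 px

Each margin = 4.75% of 768 = 36.48 px; content = 768 − 2·36.48 = 695.04 px.
8c + 7·28 = 695.04 → 8c = 499.04 → c = 62.38 px.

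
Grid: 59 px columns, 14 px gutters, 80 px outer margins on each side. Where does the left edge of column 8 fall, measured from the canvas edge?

Column 8 starts at margin + 7·(column + gutter) = 80 + 7·73 = 591 px.

591 px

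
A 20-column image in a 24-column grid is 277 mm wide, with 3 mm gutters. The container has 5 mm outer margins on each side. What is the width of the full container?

343 mm

Subtracting 19 gutters of 3 leaves 220 for 20 columns, so c = 11 mm.
Container = 2·5 + 24·11 + 23·3 = 10 + 264 + 69 = 343 mm.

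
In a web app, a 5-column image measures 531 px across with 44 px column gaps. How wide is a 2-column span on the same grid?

186 px

5 columns + 4 column gaps: 5c + 4·44 = 531.
5c = 531 − 176 = 355, so c = 71 px.
Span of 2: 2·71 + 1·44 = 142 + 44 = 186 px.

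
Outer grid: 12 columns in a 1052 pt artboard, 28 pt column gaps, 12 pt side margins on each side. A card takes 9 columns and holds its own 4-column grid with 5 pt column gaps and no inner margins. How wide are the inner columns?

187.25 pt

Outer content = 1052 − 2·12 = 1028 pt.
12c + 11·28 = 1028 → 12c = 720 → c = 60 pt.
Span of 9: 9·60 + 8·28 = 540 + 224 = 764 pt.
764 − 3·5 = 749; ÷4 gives d = 187.25 pt.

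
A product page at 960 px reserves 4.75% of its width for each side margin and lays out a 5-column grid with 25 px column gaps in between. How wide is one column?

153.76 px

960 × (1 − 2·4.75%) = 960 × 90.5% = 868.8 px for the columns.
5 columns + 4 column gaps: 5c + 4·25 = 868.8.
5c = 868.8 − 100 = 768.8, so c = 153.76 px.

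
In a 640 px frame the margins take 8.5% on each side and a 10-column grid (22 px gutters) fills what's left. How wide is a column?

Margins: 8.5% × 640 = 54.4 px each, so content = 640 − 108.8 = 531.2 px.
10c + 9·22 = 531.2 → 10c = 333.2 → c = 33.32 px.

33.32 px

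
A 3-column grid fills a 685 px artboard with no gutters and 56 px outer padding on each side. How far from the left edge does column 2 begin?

247 px

Take off 112 px of margins, leaving 573 px.
3c = 573 → c = 191 px.
Before column 2: the margin + 1 column + 1 gutter.
Offset = 56 + 1·(191 + 0) = 56 + 191 = 247 px.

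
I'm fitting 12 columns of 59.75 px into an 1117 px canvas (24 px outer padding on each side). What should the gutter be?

32 px

Take off 48 px of margins, leaving 1069 px.
12·59.75 + 11g = 1069 → 11g = 352 → g = 32 px.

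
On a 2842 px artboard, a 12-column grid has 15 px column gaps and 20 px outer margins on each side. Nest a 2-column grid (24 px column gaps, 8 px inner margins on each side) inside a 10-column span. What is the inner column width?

1146.25 px

Take off 40 px of margins, leaving 2802 px.
12 columns + 11 column gaps: 12c + 11·15 = 2802.
12c = 2802 − 165 = 2637, so c = 219.75 px.
Span of 10: 10·219.75 + 9·15 = 2197.5 + 135 = 2332.5 px.
Inner content = 2332.5 − 2·8 = 2316.5 px.
2316.5 − 1·24 = 2292.5; ÷2 gives d = 1146.25 px.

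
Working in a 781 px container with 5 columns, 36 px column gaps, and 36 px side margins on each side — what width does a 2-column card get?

Take off 72 px of margins, leaving 709 px.
5c + 4·36 = 709 → 5c = 565 → c = 113 px.
2 columns plus 1 column gap: 226 + 36 = 262 px.

262 px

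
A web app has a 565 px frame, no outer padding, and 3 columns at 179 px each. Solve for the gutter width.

3·179 + 2g = 565 → 2g = 28 → g = 14 px.

14 px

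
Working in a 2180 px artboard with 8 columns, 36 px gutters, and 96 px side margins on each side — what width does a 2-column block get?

470 px

Content width = 2180 − 2·96 = 1988 px.
1988 − 7·36 = 1736; ÷8 gives c = 217 px.
Span of 2: 2·217 + 1·36 = 434 + 36 = 470 px.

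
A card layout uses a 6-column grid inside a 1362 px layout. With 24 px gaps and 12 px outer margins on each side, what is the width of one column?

Subtract both margins: 1362 − 2·12 = 1338 px.
1338 − 5·24 = 1218; ÷6 gives c = 203 px.

203 px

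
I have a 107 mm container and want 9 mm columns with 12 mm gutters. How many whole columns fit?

5 columns

k columns need k·9 + (k−1)·12 = k·21 − 12.
k·21 − 12 ≤ 107 → k ≤ 119 / 21 ≈ 5.67, so k = 5.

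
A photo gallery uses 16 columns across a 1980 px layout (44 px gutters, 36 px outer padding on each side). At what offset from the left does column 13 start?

Take off 72 px of margins, leaving 1908 px.
1908 − 15·44 = 1248; ÷16 gives c = 78 px.
Column 13 starts at margin + 12·(column + gutter) = 36 + 12·122 = 1500 px.

1500 px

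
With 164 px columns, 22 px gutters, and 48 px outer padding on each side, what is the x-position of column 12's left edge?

2094 px

Before column 12: the margin + 11 columns + 11 gutters.
Offset = 48 + 11·(164 + 22) = 48 + 2046 = 2094 px.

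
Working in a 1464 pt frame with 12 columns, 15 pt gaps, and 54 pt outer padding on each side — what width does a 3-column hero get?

327.75 pt

Take off 108 pt of margins, leaving 1356 pt.
1356 − 11·15 = 1191; ÷12 gives c = 99.25 pt.
3 columns plus 2 gaps: 297.75 + 30 = 327.75 pt.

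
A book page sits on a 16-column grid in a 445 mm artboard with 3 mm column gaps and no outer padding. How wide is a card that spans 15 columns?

417 mm

16c + 15·3 = 445 → 16c = 400 → c = 25 mm.
15-column span = 15·25 + 14·3 = 417 mm.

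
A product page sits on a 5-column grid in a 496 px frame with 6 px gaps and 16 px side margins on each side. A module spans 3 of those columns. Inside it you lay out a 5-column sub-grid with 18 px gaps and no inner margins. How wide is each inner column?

40.8 px

Take off 32 px of margins, leaving 464 px.
5 columns + 4 gaps: 5c + 4·6 = 464.
5c = 464 − 24 = 440, so c = 88 px.
3-column span = 3·88 + 2·6 = 276 px.
5 columns + 4 gaps: 5d + 4·18 = 276.
5d = 276 − 72 = 204, so d = 40.8 px.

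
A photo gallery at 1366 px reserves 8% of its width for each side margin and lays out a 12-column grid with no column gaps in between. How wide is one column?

Each margin = 8% of 1366 = 109.28 px; content = 1366 − 2·109.28 = 1147.44 px.
With no column gaps, each column is 1147.44/12 = 95.62 px.

95.62 px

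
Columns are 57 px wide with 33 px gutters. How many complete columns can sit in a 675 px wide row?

7 columns

7 columns: 7·57 + 6·33 = 597 px ≤ 675.
8 columns: 687 px > 675. So 7.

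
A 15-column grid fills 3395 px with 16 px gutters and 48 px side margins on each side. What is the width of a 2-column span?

426 px

Take off 96 px of margins, leaving 3299 px.
Subtracting 14 gutters of 16 leaves 3075 for 15 columns, so c = 205 px.
2-column span = 2·205 + 1·16 = 426 px.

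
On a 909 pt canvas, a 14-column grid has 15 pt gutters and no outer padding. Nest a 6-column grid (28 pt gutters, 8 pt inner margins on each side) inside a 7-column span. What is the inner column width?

14c + 13·15 = 909 → 14c = 714 → c = 51 pt.
7 columns plus 6 gutters: 357 + 90 = 447 pt.
Inner content = 447 − 2·8 = 431 pt.
431 − 5·28 = 291; ÷6 gives d = 48.5 pt.

48.5 pt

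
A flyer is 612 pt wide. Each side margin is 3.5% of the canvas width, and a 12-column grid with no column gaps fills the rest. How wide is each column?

612 × (1 − 2·3.5%) = 612 × 93% = 569.16 pt for the columns.
With no column gaps, each column is 569.16/12 = 47.43 pt.

47.43 pt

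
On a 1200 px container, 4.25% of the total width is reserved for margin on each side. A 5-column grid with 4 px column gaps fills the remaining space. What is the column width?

216.4 px

Each margin = 4.25% of 1200 = 51 px; content = 1200 − 2·51 = 1098 px.
1098 − 4·4 = 1082; ÷5 gives c = 216.4 px.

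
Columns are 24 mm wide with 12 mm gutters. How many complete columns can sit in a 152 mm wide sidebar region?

4 columns: 4·24 + 3·12 = 132 mm ≤ 152.
5 columns: 168 mm > 152. So 4.

4 columns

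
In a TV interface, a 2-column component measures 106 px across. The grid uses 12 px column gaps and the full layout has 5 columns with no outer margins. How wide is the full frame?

283 px

2 columns + 1 column gap: 2c + 1·12 = 106.
2c = 106 − 12 = 94, so c = 47 px.
Total width: 5·47 + 4·12 = 283 px.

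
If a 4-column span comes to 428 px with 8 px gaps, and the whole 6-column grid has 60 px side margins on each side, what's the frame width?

766 px

Subtracting 3 gaps of 8 leaves 404 for 4 columns, so c = 101 px.
Total width: 2·60 + 6·101 + 5·8 = 766 px.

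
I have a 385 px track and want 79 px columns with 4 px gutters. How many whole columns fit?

4 columns

Each extra column adds 79 + 4 = 83 px.
(385 + 4) / 83 = 4.69, so 4 columns fit.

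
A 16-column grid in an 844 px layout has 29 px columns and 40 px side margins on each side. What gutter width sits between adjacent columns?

20 px

Content width = 844 − 2·40 = 764 px.
16·29 + 15g = 764 → 15g = 300 → g = 20 px.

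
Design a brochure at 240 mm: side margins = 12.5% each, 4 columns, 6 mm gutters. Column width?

240 × (1 − 2·12.5%) = 240 × 75% = 180 mm for the columns.
4 columns + 3 gutters: 4c + 3·6 = 180.
4c = 180 − 18 = 162, so c = 40.5 mm.

40.5 mm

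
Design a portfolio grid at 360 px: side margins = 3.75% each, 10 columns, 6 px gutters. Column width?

27.9 px

Margins: 3.75% × 360 = 13.5 px each, so content = 360 − 27 = 333 px.
10c + 9·6 = 333 → 10c = 279 → c = 27.9 px.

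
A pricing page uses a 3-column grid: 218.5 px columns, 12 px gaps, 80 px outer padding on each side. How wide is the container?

839.5 px

Container = 2·80 + 3·218.5 + 2·12 = 160 + 655.5 + 24 = 839.5 px.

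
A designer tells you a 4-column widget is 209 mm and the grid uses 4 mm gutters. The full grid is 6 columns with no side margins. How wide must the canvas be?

315.5 mm

4c + 3·4 = 209 → 4c = 197 → c = 49.25 mm.
Canvas = 6·49.25 + 5·4 = 295.5 + 20 = 315.5 mm.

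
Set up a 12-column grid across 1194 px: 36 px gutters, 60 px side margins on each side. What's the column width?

56.5 px

Take off 120 px of margins, leaving 1074 px.
12 columns + 11 gutters: 12c + 11·36 = 1074.
12c = 1074 − 396 = 678, so c = 56.5 px.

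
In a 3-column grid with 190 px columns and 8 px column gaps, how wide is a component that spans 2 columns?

2-column span = 2·190 + 1·8 = 388 px.

388 px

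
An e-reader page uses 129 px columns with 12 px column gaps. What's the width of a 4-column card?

552 px

4 columns plus 3 column gaps: 516 + 36 = 552 px.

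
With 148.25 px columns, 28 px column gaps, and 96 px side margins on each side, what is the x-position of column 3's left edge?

448.5 px

Before column 3: the margin + 2 columns + 2 column gaps.
Offset = 96 + 2·(148.25 + 28) = 96 + 352.5 = 448.5 px.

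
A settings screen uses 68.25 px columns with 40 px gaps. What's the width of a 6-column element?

609.5 px

Span of 6: 6·68.25 + 5·40 = 409.5 + 200 = 609.5 px.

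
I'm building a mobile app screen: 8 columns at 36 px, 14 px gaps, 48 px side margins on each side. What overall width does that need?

Total width: 2·48 + 8·36 + 7·14 = 482 px.

482 px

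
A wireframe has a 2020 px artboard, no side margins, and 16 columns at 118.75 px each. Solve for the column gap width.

8 px

16·118.75 + 15g = 2020 → 15g = 120 → g = 8 px.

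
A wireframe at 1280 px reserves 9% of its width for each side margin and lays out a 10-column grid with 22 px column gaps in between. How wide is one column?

Margins: 9% × 1280 = 115.2 px each, so content = 1280 − 230.4 = 1049.6 px.
10 columns + 9 column gaps: 10c + 9·22 = 1049.6.
10c = 1049.6 − 198 = 851.6, so c = 85.16 px.

85.16 px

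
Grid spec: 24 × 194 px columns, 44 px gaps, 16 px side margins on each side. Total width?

Container = 2·16 + 24·194 + 23·44 = 32 + 4656 + 1012 = 5700 px.

5700 px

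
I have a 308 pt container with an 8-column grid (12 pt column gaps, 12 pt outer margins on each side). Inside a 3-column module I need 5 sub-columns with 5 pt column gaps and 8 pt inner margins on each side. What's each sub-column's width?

12.6 pt

Subtract both margins: 308 − 2·12 = 284 pt.
8c + 7·12 = 284 → 8c = 200 → c = 25 pt.
3-column span = 3·25 + 2·12 = 99 pt.
Inner content = 99 − 2·8 = 83 pt.
83 − 4·5 = 63; ÷5 gives d = 12.6 pt.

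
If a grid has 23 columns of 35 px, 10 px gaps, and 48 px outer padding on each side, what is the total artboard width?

1121 px

Artboard = 2·48 + 23·35 + 22·10 = 96 + 805 + 220 = 1121 px.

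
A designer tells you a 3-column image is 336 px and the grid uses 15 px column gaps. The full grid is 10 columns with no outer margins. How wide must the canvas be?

1155 px

3 columns + 2 column gaps: 3c + 2·15 = 336.
3c = 336 − 30 = 306, so c = 102 px.
Canvas = 10·102 + 9·15 = 1020 + 135 = 1155 px.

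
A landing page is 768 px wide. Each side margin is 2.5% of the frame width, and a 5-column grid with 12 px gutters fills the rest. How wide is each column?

136.32 px

768 × (1 − 2·2.5%) = 768 × 95% = 729.6 px for the columns.
Subtracting 4 gutters of 12 leaves 681.6 for 5 columns, so c = 136.32 px.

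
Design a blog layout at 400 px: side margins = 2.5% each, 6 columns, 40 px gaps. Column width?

400 × (1 − 2·2.5%) = 400 × 95% = 380 px for the columns.
380 − 5·40 = 180; ÷6 gives c = 30 px.

30 px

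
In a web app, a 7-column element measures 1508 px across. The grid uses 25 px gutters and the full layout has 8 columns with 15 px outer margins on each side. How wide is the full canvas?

1508 − 6·25 = 1358; ÷7 gives c = 194 px.
Adding margins, columns and gutters: 30 + 1552 + 175 = 1757 px.

1757 px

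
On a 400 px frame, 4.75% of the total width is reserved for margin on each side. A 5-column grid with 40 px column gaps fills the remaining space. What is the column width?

400 × (1 − 2·4.75%) = 400 × 90.5% = 362 px for the columns.
5c + 4·40 = 362 → 5c = 202 → c = 40.4 px.

40.4 px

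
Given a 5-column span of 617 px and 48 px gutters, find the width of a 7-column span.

883 px

Subtracting 4 gutters of 48 leaves 425 for 5 columns, so c = 85 px.
Span of 7: 7·85 + 6·48 = 595 + 288 = 883 px.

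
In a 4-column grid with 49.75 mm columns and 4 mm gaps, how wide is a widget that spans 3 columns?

3 columns plus 2 gaps: 149.25 + 8 = 157.25 mm.

157.25 mm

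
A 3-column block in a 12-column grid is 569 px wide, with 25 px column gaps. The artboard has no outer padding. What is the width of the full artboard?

3 columns + 2 column gaps: 3c + 2·25 = 569.
3c = 569 − 50 = 519, so c = 173 px.
Artboard = 12·173 + 11·25 = 2076 + 275 = 2351 px.

2351 px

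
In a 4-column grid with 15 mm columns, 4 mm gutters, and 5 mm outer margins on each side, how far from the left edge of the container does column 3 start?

43 mm

Before column 3: the margin + 2 columns + 2 gutters.
Offset = 5 + 2·(15 + 4) = 5 + 38 = 43 mm.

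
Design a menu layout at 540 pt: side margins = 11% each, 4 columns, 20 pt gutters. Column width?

540 × (1 − 2·11%) = 540 × 78% = 421.2 pt for the columns.
421.2 − 3·20 = 361.2; ÷4 gives c = 90.3 pt.

90.3 pt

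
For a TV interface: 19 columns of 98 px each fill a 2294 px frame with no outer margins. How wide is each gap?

24 px

Columns use 1862 px, leaving 432 px across 18 gaps = 24 px each.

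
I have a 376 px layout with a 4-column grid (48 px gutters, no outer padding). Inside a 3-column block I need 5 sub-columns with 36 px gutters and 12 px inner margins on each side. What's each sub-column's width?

20.4 px

376 − 3·48 = 232; ÷4 gives c = 58 px.
Span of 3: 3·58 + 2·48 = 174 + 96 = 270 px.
Inner content = 270 − 2·12 = 246 px.
Subtracting 4 gutters of 36 leaves 102 for 5 columns, so d = 20.4 px.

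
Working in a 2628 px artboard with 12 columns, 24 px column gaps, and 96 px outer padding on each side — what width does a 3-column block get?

591 px

Take off 192 px of margins, leaving 2436 px.
12 columns + 11 column gaps: 12c + 11·24 = 2436.
12c = 2436 − 264 = 2172, so c = 181 px.
Span of 3: 3·181 + 2·24 = 543 + 48 = 591 px.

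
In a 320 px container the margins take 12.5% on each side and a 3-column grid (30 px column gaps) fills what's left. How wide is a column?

60 px

Margins: 12.5% × 320 = 40 px each, so content = 320 − 80 = 240 px.
3 columns + 2 column gaps: 3c + 2·30 = 240.
3c = 240 − 60 = 180, so c = 60 px.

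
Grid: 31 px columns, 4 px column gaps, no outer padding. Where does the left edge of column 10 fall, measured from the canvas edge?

315 px

Each column+gutter stride is 35 px; with no margin, 9 of them is 315 px.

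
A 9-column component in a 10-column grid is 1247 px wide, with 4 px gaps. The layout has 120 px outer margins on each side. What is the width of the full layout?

1626 px

9c + 8·4 = 1247 → 9c = 1215 → c = 135 px.
Total width: 2·120 + 10·135 + 9·4 = 1626 px.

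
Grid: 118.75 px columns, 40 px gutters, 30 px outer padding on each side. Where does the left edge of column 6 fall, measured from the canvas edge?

Before column 6: the margin + 5 columns + 5 gutters.
Offset = 30 + 5·(118.75 + 40) = 30 + 793.75 = 823.75 px.

823.75 px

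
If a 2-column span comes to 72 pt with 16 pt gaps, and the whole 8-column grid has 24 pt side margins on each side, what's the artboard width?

384 pt

72 − 1·16 = 56; ÷2 gives c = 28 pt.
Adding margins, columns and gutters: 48 + 224 + 112 = 384 pt.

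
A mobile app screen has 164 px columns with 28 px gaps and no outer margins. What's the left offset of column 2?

Before column 2: 1 column + 1 gap.
Offset = 1·(164 + 28) = 1·192 = 192 px.

192 px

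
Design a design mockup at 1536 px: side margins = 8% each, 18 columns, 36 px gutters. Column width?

Margins: 8% × 1536 = 122.88 px each, so content = 1536 − 245.76 = 1290.24 px.
Subtracting 17 gutters of 36 leaves 678.24 for 18 columns, so c = 37.68 px.

37.68 px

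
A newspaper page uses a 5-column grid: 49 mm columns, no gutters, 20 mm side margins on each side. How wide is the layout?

Total width: 2·20 + 5·49 = 285 mm.

285 mm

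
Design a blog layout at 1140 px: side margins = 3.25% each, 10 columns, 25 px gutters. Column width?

Margins: 3.25% × 1140 = 37.05 px each, so content = 1140 − 74.1 = 1065.9 px.
10 columns + 9 gutters: 10c + 9·25 = 1065.9.
10c = 1065.9 − 225 = 840.9, so c = 84.09 px.

84.09 px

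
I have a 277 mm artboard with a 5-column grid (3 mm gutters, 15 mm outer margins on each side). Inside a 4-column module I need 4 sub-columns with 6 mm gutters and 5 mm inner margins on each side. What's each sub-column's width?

Take off 30 mm of margins, leaving 247 mm.
Subtracting 4 gutters of 3 leaves 235 for 5 columns, so c = 47 mm.
Span of 4: 4·47 + 3·3 = 188 + 9 = 197 mm.
Inner content = 197 − 2·5 = 187 mm.
4 columns + 3 gutters: 4d + 3·6 = 187.
4d = 187 − 18 = 169, so d = 42.25 mm.

42.25 mm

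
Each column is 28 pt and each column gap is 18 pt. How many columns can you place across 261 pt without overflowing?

6 columns

6 columns: 6·28 + 5·18 = 258 pt ≤ 261.
7 columns: 304 pt > 261. So 6.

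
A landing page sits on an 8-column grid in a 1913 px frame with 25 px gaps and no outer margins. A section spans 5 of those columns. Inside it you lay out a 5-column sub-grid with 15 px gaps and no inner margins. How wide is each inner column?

8c + 7·25 = 1913 → 8c = 1738 → c = 217.25 px.
Span of 5: 5·217.25 + 4·25 = 1086.25 + 100 = 1186.25 px.
Subtracting 4 gaps of 15 leaves 1126.25 for 5 columns, so d = 225.25 px.

225.25 px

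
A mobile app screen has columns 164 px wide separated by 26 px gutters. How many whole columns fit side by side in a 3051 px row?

16 columns

k columns need k·164 + (k−1)·26 = k·190 − 26.
k·190 − 26 ≤ 3051 → k ≤ 3077 / 190 ≈ 16.19, so k = 16.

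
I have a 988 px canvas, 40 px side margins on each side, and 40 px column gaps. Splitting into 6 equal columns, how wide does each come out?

Subtract both margins: 988 − 2·40 = 908 px.
908 − 5·40 = 708; ÷6 gives c = 118 px.

118 px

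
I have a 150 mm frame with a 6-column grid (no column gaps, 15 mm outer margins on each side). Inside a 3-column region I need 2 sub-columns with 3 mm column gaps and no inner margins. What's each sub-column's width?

Take off 30 mm of margins, leaving 120 mm.
6c = 120 → c = 20 mm.
3-column span = 3·20 = 60 mm.
Subtracting 1 column gap of 3 leaves 57 for 2 columns, so d = 28.5 mm.

28.5 mm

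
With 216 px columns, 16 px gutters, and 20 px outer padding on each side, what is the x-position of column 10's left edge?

Each column+gutter stride is 232 px; 9 of them past the 20 px margin is 20 + 2088 = 2108 px.

2108 px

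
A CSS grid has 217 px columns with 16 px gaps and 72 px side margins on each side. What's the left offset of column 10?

Before column 10: the margin + 9 columns + 9 gaps.
Offset = 72 + 9·(217 + 16) = 72 + 2097 = 2169 px.

2169 px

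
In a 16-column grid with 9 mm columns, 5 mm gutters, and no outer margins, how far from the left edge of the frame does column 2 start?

14 mm

Before column 2: 1 column + 1 gutter.
Offset = 1·(9 + 5) = 1·14 = 14 mm.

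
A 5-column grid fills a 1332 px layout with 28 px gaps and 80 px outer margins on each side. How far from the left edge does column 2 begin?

Subtract both margins: 1332 − 2·80 = 1172 px.
5 columns + 4 gaps: 5c + 4·28 = 1172.
5c = 1172 − 112 = 1060, so c = 212 px.
Before column 2: the margin + 1 column + 1 gap.
Offset = 80 + 1·(212 + 28) = 80 + 240 = 320 px.

320 px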